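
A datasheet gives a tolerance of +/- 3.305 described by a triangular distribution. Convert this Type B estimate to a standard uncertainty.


u_B = half_width / sqrt(6)
u_B = 3.305 / 2.4494897
u_B = 1.3493

1.3493


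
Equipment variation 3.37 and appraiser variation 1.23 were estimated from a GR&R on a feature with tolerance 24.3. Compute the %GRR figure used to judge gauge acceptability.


GRR = sqrt(EV^2 + AV^2) = sqrt(3.37^2 + 1.23^2) = 3.5874503
%GRR = GRR / tol * 100 = 3.5874503 / 24.3 * 100
%GRR = 14.7632

14.7632


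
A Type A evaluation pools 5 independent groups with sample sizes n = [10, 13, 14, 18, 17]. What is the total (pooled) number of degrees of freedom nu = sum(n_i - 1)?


nu = sum_i (n_i - 1)
nu = ((10 - 1) + (13 - 1) + (14 - 1) + (18 - 1) + (17 - 1))
nu = 9 + 12 + 13 + 17 + 16
nu = 67

67


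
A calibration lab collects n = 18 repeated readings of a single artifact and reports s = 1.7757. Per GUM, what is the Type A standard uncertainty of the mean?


u_A = s / sqrt(n)
u_A = 1.7757 / sqrt(18)
u_A = 1.7757 / 4.2426407
u_A = 0.4185

0.4185


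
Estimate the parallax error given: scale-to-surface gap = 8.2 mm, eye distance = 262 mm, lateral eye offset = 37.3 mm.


error = h * offset / d
= 8.2 * 37.3 / 262
= 1.1674

1.1674


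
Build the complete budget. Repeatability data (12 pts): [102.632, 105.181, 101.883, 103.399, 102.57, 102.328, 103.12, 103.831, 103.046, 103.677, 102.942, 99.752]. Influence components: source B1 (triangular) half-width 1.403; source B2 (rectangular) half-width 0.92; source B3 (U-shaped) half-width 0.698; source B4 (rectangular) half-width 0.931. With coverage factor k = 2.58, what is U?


mean = (102.632 + 105.181 + 101.883 + 103.399 + 102.57 + 102.328 + 103.12 + 103.831 + 103.046 + 103.677 + 102.942 + 99.752) / 12 = 102.8634167
s = sqrt(sum((x - mean)^2)/(n-1)) = 1.2943926
u_A = s / sqrt(n) = 1.2943926 / sqrt(12) = 0.37365896
u_B1 = 1.403 / sqrt(6) = 0.57277235
u_B2 = 0.92 / sqrt(3) = 0.53116225
u_B3 = 0.698 / sqrt(2) = 0.49356053
u_B4 = 0.931 / sqrt(3) = 0.5375131
uc = sqrt(0.37365896^2 + 0.57277235^2 + 0.53116225^2 + 0.49356053^2 + 0.5375131^2) = 1.1324067
U = k * uc = 2.58 * 1.1324067
U = 2.9216

2.9216


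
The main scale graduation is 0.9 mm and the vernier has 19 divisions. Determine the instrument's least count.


LC = MSD / n_div
= 0.9 / 19
= 0.0474

0.0474


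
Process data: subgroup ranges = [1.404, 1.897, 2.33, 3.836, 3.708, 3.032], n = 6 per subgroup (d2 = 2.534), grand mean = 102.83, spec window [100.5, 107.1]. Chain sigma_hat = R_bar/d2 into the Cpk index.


R_bar = (1.404 + 1.897 + 2.33 + 3.836 + 3.708 + 3.032) / 6 = 2.7011667
sigma = R_bar / d2 = 2.7011667 / 2.534 = 1.0659695
Cp = (USL - LSL)/(6*sigma) = (107.1 - 100.5)/(6*1.0659695) = 1.0319
Cpu = (107.1 - 102.83)/(3*1.0659695) = 1.3352
Cpl = (102.83 - 100.5)/(3*1.0659695) = 0.7286
Cpk = min(Cpu, Cpl) = 0.7286

0.7286


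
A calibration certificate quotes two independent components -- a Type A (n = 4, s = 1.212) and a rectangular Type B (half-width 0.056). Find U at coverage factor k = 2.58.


u_A = s / sqrt(n) = 1.212 / sqrt(4) = 0.606
u_B = half_width / sqrt(3) = 0.056 / sqrt(3) = 0.032331615
uc = sqrt(u_A^2 + u_B^2) = sqrt(0.606^2 + 0.032331615^2) = 0.60686187
U = k * uc = 2.58 * 0.60686187
U = 1.5657

1.5657


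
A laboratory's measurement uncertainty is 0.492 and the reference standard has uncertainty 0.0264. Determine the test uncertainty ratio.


TUR = u_lab / u_ref
= 0.492 / 0.0264
= 18.6364

18.6364


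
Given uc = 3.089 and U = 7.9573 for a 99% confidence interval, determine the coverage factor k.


k = U / uc
k = 7.9573 / 3.089
k = 2.576

2.576


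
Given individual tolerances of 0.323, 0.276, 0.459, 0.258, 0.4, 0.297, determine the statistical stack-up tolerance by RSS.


RSS = sqrt(0.323^2 + 0.276^2 + 0.459^2 + 0.258^2 + 0.4^2 + 0.297^2)
= sqrt(0.705959)
= 0.8402

0.8402


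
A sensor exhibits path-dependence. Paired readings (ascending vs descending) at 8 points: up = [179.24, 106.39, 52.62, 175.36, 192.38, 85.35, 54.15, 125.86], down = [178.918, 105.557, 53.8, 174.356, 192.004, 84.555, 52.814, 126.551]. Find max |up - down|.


|179.24 - 178.918| = 0.3220
|106.39 - 105.557| = 0.8330
|52.62 - 53.8| = 1.1800
|175.36 - 174.356| = 1.0040
|192.38 - 192.004| = 0.3760
|85.35 - 84.555| = 0.7950
|54.15 - 52.814| = 1.3360
|125.86 - 126.551| = 0.6910
hysteresis = max(diffs) = 1.3360

1.3360


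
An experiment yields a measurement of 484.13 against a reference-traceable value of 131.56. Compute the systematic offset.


Systematic error = measured - true
= 484.13 - 131.56
= 352.5700

352.5700


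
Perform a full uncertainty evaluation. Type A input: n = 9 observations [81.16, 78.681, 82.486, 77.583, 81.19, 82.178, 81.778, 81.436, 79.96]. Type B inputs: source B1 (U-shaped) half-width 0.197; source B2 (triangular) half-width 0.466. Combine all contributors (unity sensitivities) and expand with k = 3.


mean = (81.16 + 78.681 + 82.486 + 77.583 + 81.19 + 82.178 + 81.778 + 81.436 + 79.96) / 9 = 80.71688889
s = sqrt(sum((x - mean)^2)/(n-1)) = 1.6532862
u_A = s / sqrt(n) = 1.6532862 / sqrt(9) = 0.5510954
u_B1 = 0.197 / sqrt(2) = 0.13930004
u_B2 = 0.466 / sqrt(6) = 0.1902437
uc = sqrt(0.5510954^2 + 0.13930004^2 + 0.1902437^2) = 0.59941914
U = k * uc = 3 * 0.59941914
U = 1.7983

1.7983


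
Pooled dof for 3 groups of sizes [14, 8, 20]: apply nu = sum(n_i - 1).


nu = sum_i (n_i - 1)
nu = ((14 - 1) + (8 - 1) + (20 - 1))
nu = 13 + 7 + 19
nu = 39

39


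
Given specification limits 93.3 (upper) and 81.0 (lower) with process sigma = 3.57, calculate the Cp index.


Cp = (USL - LSL) / (6 * sigma)
= (93.3 - 81.0) / (6 * 3.57)
= 12.3000 / 21.4200
= 0.5742

0.5742


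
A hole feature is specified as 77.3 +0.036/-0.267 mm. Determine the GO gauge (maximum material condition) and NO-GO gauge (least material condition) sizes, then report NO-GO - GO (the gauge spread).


GO = nominal - lower_tol (smallest hole = maximum material condition)
GO = 77.3 - 0.267 = 77.033
NO-GO = nominal + upper_tol (largest hole = least material condition)
NO-GO = 77.3 + 0.036 = 77.336
spread = NO-GO - GO = 77.336 - 77.033 = 0.3030

0.3030


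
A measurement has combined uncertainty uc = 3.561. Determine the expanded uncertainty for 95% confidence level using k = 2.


U = k * uc
U = 2 * 3.561
U = 7.1220

7.1220


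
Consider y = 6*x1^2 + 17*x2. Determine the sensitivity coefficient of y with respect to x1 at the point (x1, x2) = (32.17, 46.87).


y = 6*x1^2 + 17*x2
dy/dx1 = 2*6*x1
Evaluate at x1 = 32.17: c1 = 12 * 32.17
c1 = 386.0400

386.0400


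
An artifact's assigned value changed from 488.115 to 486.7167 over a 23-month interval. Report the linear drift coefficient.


rate = (v2 - v1) / months
= (486.7167 - 488.115) / 23
= -1.3983 / 23
= -0.0608

-0.0608


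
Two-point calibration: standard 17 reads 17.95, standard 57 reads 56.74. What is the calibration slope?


slope = (y2 - y1) / (x2 - x1)
= (56.74 - 17.95) / (57 - 17)
= 38.7900 / 40
= 0.9698

0.9698


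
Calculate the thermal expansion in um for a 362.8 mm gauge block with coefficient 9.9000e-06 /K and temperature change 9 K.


dL = L * alpha * dT
= 362.8 * 9.9000e-06 * 9
= 0.0323255 mm
dL_um = 0.0323255 * 1000 = 32.3255 um

32.3255


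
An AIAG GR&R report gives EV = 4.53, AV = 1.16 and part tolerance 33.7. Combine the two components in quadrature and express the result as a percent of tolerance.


GRR = sqrt(EV^2 + AV^2) = sqrt(4.53^2 + 1.16^2) = 4.676163
%GRR = GRR / tol * 100 = 4.676163 / 33.7 * 100
%GRR = 13.8759

13.8759


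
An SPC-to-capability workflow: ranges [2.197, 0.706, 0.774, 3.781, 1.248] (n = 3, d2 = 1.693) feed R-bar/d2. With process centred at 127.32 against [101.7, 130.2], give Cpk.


R_bar = (2.197 + 0.706 + 0.774 + 3.781 + 1.248) / 5 = 1.7412
sigma = R_bar / d2 = 1.7412 / 1.693 = 1.0284702
Cp = (USL - LSL)/(6*sigma) = (130.2 - 101.7)/(6*1.0284702) = 4.6185
Cpu = (130.2 - 127.32)/(3*1.0284702) = 0.9334
Cpl = (127.32 - 101.7)/(3*1.0284702) = 8.3036
Cpk = min(Cpu, Cpl) = 0.9334

0.9334


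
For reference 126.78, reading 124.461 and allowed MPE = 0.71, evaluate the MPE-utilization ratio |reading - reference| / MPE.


e = indication - reference = 124.461 - 126.78 = -2.3190
|e| = 2.3190
ratio = |e| / MPE = 2.3190 / 0.71
ratio = 3.2662

3.2662


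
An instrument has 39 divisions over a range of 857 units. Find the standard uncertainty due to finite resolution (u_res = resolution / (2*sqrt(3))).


resolution = range / divisions
resolution = 857 / 39 = 21.974359
u_res = resolution / (2*sqrt(3))
u_res = 21.974359 / 3.4641016
u_res = 6.3435

6.3435


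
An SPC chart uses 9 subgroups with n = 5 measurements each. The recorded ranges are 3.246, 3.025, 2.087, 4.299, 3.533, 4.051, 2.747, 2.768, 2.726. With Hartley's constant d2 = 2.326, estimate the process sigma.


R_bar = (3.246 + 3.025 + 2.087 + 4.299 + 3.533 + 4.051 + 2.747 + 2.768 + 2.726) / 9
R_bar = 28.482 / 9 = 3.1646667
sigma_hat = R_bar / d2 = 3.1646667 / 2.326 = 1.3606

1.3606


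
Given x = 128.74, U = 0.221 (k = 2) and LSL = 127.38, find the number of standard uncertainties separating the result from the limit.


u = U / k = 0.221 / 2 = 0.1105
margin = |LSL - x| = |127.38 - 128.74| = 1.36
z = margin / u = 1.36 / 0.1105
z = 12.3077

12.3077


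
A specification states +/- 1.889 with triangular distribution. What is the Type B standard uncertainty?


u_B = half_width / sqrt(6)
u_B = 1.889 / 2.4494897
u_B = 0.7712

0.7712


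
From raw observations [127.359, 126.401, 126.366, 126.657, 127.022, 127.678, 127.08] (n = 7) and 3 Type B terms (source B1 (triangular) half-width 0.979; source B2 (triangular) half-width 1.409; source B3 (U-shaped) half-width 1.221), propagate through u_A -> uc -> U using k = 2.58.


mean = (127.359 + 126.401 + 126.366 + 126.657 + 127.022 + 127.678 + 127.08) / 7 = 126.9375714
s = sqrt(sum((x - mean)^2)/(n-1)) = 0.49101489
u_A = s / sqrt(n) = 0.49101489 / sqrt(7) = 0.18558618
u_B1 = 0.979 / sqrt(6) = 0.39967508
u_B2 = 1.409 / sqrt(6) = 0.57522184
u_B3 = 1.221 / sqrt(2) = 0.86337738
uc = sqrt(0.18558618^2 + 0.39967508^2 + 0.57522184^2 + 0.86337738^2) = 1.1271571
U = k * uc = 2.58 * 1.1271571
U = 2.9081

2.9081


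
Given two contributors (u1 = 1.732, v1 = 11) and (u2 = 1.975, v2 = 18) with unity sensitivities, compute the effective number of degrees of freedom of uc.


uc = sqrt(u1^2 + u2^2) = sqrt(1.732^2 + 1.975^2) = 2.6268706
v_eff = uc^4 / (u1^4/v1 + u2^4/v2)
= 2.6268706^4 / (1.732^4/11 + 1.975^4/18)
= 47.616198 / 1.6633567
v_eff = 28.6266

28.6266


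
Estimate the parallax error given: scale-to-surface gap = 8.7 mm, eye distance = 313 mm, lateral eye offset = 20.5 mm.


error = h * offset / d
= 8.7 * 20.5 / 313
= 0.5698

0.5698


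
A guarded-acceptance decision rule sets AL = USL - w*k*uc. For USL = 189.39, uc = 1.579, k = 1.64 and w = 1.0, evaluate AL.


U = k * uc = 1.64 * 1.579 = 2.58956
guard band g = w * U = 1.0 * 2.58956 = 2.58956
AL = USL - g = 189.39 - 2.58956
AL = 186.8004

186.8004


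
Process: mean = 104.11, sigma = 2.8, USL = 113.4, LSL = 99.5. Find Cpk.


Cpu = (USL - mean) / (3*sigma) = (113.4 - 104.11) / (3*2.8) = 1.1060
Cpl = (mean - LSL) / (3*sigma) = (104.11 - 99.5) / (3*2.8) = 0.5488
Cpk = min(Cpu, Cpl) = 0.5488

0.5488


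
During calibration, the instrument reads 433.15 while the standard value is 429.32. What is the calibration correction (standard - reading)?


Correction = standard - reading
= 429.32 - 433.15
= -3.8300

-3.8300


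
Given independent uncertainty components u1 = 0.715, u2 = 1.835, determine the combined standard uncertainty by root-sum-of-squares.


uc = sqrt(0.715^2 + 1.835^2)
uc = sqrt(3.87845)
uc = 1.9694

1.9694


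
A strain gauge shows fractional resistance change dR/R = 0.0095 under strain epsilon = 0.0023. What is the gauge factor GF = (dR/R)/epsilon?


GF = (dR/R) / epsilon
= 0.0095 / 0.0023
= 4.1304

4.1304


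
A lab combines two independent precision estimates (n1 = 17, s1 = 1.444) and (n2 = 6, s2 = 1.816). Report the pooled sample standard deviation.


s_p = sqrt(((n1-1)*s1^2 + (n2-1)*s2^2) / (n1+n2-2))
numerator = (17-1)*1.444^2 + (6-1)*1.816^2 = 33.362176 + 16.48928 = 49.851456
denominator = 17 + 6 - 2 = 21
s_p^2 = 49.851456 / 21 = 2.3738789
s_p = sqrt(2.3738789) = 1.5407

1.5407


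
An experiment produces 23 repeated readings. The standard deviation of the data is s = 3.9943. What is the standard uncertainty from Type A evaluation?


u_A = s / sqrt(n)
u_A = 3.9943 / sqrt(23)
u_A = 3.9943 / 4.7958315
u_A = 0.8329

0.8329


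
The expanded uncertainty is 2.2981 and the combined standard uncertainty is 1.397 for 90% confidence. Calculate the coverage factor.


k = U / uc
k = 2.2981 / 1.397
k = 1.645

1.645


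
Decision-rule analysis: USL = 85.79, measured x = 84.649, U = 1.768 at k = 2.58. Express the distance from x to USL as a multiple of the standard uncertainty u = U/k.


u = U / k = 1.768 / 2.58 = 0.68527132
margin = |USL - x| = |85.79 - 84.649| = 1.141
z = margin / u = 1.141 / 0.68527132
z = 1.6650

1.6650


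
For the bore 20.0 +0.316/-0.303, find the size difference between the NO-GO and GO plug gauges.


GO = nominal - lower_tol (smallest hole = maximum material condition)
GO = 20.0 - 0.303 = 19.697
NO-GO = nominal + upper_tol (largest hole = least material condition)
NO-GO = 20.0 + 0.316 = 20.316
spread = NO-GO - GO = 20.316 - 19.697 = 0.6190

0.6190


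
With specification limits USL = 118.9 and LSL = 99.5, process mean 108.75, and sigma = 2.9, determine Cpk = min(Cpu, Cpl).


Cpu = (USL - mean) / (3*sigma) = (118.9 - 108.75) / (3*2.9) = 1.1667
Cpl = (mean - LSL) / (3*sigma) = (108.75 - 99.5) / (3*2.9) = 1.0632
Cpk = min(Cpu, Cpl) = 1.0632

1.0632


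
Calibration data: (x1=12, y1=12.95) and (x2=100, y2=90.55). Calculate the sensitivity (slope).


slope = (y2 - y1) / (x2 - x1)
= (90.55 - 12.95) / (100 - 12)
= 77.6000 / 88
= 0.8818

0.8818


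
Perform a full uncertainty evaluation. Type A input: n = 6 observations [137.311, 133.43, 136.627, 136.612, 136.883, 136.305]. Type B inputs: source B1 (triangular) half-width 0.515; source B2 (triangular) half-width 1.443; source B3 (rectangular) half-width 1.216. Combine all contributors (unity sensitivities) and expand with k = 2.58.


mean = (137.311 + 133.43 + 136.627 + 136.612 + 136.883 + 136.305) / 6 = 136.1946667
s = sqrt(sum((x - mean)^2)/(n-1)) = 1.3954668
u_A = s / sqrt(n) = 1.3954668 / sqrt(6) = 0.56969694
u_B1 = 0.515 / sqrt(6) = 0.21024787
u_B2 = 1.443 / sqrt(6) = 0.58910228
u_B3 = 1.216 / sqrt(3) = 0.70205793
uc = sqrt(0.56969694^2 + 0.21024787^2 + 0.58910228^2 + 0.70205793^2) = 1.0994024
U = k * uc = 2.58 * 1.0994024
U = 2.8365

2.8365


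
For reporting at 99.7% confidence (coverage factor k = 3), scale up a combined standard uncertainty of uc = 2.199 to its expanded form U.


U = k * uc
U = 3 * 2.199
U = 6.5970

6.5970


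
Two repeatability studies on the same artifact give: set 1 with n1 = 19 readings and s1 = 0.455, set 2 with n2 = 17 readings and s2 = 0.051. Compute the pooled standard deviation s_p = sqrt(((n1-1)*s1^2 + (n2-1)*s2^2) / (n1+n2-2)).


s_p = sqrt(((n1-1)*s1^2 + (n2-1)*s2^2) / (n1+n2-2))
numerator = (19-1)*0.455^2 + (17-1)*0.051^2 = 3.72645 + 0.041616 = 3.768066
denominator = 19 + 17 - 2 = 34
s_p^2 = 3.768066 / 34 = 0.11082547
s_p = sqrt(0.11082547) = 0.3329

0.3329


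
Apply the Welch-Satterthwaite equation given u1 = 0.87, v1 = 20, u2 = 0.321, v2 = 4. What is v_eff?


uc = sqrt(u1^2 + u2^2) = sqrt(0.87^2 + 0.321^2) = 0.92733004
v_eff = uc^4 / (u1^4/v1 + u2^4/v2)
= 0.92733004^4 / (0.87^4/20 + 0.321^4/4)
= 0.73949853 / 0.031299242
v_eff = 23.6267

23.6267


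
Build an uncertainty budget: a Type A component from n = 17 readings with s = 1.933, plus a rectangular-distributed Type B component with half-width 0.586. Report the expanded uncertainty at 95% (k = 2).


u_A = s / sqrt(n) = 1.933 / sqrt(17) = 0.46882136
u_B = half_width / sqrt(3) = 0.586 / sqrt(3) = 0.33832726
uc = sqrt(u_A^2 + u_B^2) = sqrt(0.46882136^2 + 0.33832726^2) = 0.57815119
U = k * uc = 2 * 0.57815119
U = 1.1563

1.1563


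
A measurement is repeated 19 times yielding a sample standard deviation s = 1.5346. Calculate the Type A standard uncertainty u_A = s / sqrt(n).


u_A = s / sqrt(n)
u_A = 1.5346 / sqrt(19)
u_A = 1.5346 / 4.3588989
u_A = 0.3521

0.3521


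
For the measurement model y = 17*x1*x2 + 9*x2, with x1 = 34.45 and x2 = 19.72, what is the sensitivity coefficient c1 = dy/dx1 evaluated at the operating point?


y = 17*x1*x2 + 9*x2
dy/dx1 = 17*x2
Evaluate at x2 = 19.72: c1 = 17 * 19.72
c1 = 335.2400

335.2400


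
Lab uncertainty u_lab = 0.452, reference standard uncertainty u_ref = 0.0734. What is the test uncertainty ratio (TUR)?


TUR = u_lab / u_ref
= 0.452 / 0.0734
= 6.1580

6.1580


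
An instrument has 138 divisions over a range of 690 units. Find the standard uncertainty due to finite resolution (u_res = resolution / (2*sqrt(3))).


resolution = range / divisions
resolution = 690 / 138 = 5
u_res = resolution / (2*sqrt(3))
u_res = 5 / 3.4641016
u_res = 1.4434

1.4434


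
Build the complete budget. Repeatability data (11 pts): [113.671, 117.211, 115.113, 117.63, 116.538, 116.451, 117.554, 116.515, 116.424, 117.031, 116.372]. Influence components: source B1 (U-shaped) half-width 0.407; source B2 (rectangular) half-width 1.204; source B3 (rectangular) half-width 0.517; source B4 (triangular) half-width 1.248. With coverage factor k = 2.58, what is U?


mean = (113.671 + 117.211 + 115.113 + 117.63 + 116.538 + 116.451 + 117.554 + 116.515 + 116.424 + 117.031 + 116.372) / 11 = 116.41
s = sqrt(sum((x - mean)^2)/(n-1)) = 1.1419036
u_A = s / sqrt(n) = 1.1419036 / sqrt(11) = 0.34429689
u_B1 = 0.407 / sqrt(2) = 0.28779246
u_B2 = 1.204 / sqrt(3) = 0.69512972
u_B3 = 0.517 / sqrt(3) = 0.29849009
u_B4 = 1.248 / sqrt(6) = 0.50949387
uc = sqrt(0.34429689^2 + 0.28779246^2 + 0.69512972^2 + 0.29849009^2 + 0.50949387^2) = 1.0164893
U = k * uc = 2.58 * 1.0164893
U = 2.6225

2.6225


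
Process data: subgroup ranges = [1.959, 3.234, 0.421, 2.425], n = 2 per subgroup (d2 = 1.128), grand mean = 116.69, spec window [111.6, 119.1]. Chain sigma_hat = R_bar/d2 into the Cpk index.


R_bar = (1.959 + 3.234 + 0.421 + 2.425) / 4 = 2.00975
sigma = R_bar / d2 = 2.00975 / 1.128 = 1.7816933
Cp = (USL - LSL)/(6*sigma) = (119.1 - 111.6)/(6*1.7816933) = 0.7016
Cpu = (119.1 - 116.69)/(3*1.7816933) = 0.4509
Cpl = (116.69 - 111.6)/(3*1.7816933) = 0.9523
Cpk = min(Cpu, Cpl) = 0.4509

0.4509


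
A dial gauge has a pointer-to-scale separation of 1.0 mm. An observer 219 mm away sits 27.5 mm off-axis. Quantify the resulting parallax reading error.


error = h * offset / d
= 1.0 * 27.5 / 219
= 0.1256

0.1256


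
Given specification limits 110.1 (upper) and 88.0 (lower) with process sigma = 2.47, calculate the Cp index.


Cp = (USL - LSL) / (6 * sigma)
= (110.1 - 88.0) / (6 * 2.47)
= 22.1000 / 14.8200
= 1.4912

1.4912


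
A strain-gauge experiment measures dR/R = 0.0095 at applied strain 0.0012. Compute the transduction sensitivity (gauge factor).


GF = (dR/R) / epsilon
= 0.0095 / 0.0012
= 7.9167

7.9167


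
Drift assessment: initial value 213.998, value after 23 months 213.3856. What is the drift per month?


rate = (v2 - v1) / months
= (213.3856 - 213.998) / 23
= -0.6124 / 23
= -0.0266

-0.0266


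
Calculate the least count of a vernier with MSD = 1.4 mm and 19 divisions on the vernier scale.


LC = MSD / n_div
= 1.4 / 19
= 0.0737

0.0737


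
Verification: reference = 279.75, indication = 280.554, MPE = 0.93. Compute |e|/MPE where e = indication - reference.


e = indication - reference = 280.554 - 279.75 = 0.8040
|e| = 0.8040
ratio = |e| / MPE = 0.8040 / 0.93
ratio = 0.8645

0.8645


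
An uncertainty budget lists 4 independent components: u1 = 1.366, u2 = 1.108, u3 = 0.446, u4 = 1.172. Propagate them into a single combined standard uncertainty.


uc = sqrt(1.366^2 + 1.108^2 + 0.446^2 + 1.172^2)
uc = sqrt(4.66612)
uc = 2.1601

2.1601


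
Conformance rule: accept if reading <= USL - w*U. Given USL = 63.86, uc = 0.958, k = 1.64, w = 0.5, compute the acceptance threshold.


U = k * uc = 1.64 * 0.958 = 1.57112
guard band g = w * U = 0.5 * 1.57112 = 0.78556
AL = USL - g = 63.86 - 0.78556
AL = 63.0744

63.0744


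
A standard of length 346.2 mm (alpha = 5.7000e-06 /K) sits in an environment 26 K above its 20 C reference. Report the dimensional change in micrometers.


dL = L * alpha * dT
= 346.2 * 5.7000e-06 * 26
= 0.0513068 mm
dL_um = 0.0513068 * 1000 = 51.3068 um

51.3068


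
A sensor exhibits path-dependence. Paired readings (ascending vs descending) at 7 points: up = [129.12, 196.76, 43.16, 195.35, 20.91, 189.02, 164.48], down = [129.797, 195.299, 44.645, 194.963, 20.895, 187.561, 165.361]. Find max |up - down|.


|129.12 - 129.797| = 0.6770
|196.76 - 195.299| = 1.4610
|43.16 - 44.645| = 1.4850
|195.35 - 194.963| = 0.3870
|20.91 - 20.895| = 0.0150
|189.02 - 187.561| = 1.4590
|164.48 - 165.361| = 0.8810
hysteresis = max(diffs) = 1.4850

1.4850


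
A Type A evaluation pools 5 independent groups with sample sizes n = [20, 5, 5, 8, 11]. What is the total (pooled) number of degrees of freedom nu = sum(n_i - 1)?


nu = sum_i (n_i - 1)
nu = ((20 - 1) + (5 - 1) + (5 - 1) + (8 - 1) + (11 - 1))
nu = 19 + 4 + 4 + 7 + 10
nu = 44

44


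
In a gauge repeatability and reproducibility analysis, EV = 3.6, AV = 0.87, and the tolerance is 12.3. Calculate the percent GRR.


GRR = sqrt(EV^2 + AV^2) = sqrt(3.6^2 + 0.87^2) = 3.7036334
%GRR = GRR / tol * 100 = 3.7036334 / 12.3 * 100
%GRR = 30.1108

30.1108


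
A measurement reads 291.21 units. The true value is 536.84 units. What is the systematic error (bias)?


Systematic error = measured - true
= 291.21 - 536.84
= -245.6300

-245.6300


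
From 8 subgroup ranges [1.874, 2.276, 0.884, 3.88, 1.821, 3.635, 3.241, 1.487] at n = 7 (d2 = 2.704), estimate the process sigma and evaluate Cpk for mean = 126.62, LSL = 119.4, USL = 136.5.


R_bar = (1.874 + 2.276 + 0.884 + 3.88 + 1.821 + 3.635 + 3.241 + 1.487) / 8 = 2.38725
sigma = R_bar / d2 = 2.38725 / 2.704 = 0.88285873
Cp = (USL - LSL)/(6*sigma) = (136.5 - 119.4)/(6*0.88285873) = 3.2281
Cpu = (136.5 - 126.62)/(3*0.88285873) = 3.7303
Cpl = (126.62 - 119.4)/(3*0.88285873) = 2.7260
Cpk = min(Cpu, Cpl) = 2.7260

2.7260


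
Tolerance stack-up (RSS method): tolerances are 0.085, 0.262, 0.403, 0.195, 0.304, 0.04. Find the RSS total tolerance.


RSS = sqrt(0.085^2 + 0.262^2 + 0.403^2 + 0.195^2 + 0.304^2 + 0.04^2)
= sqrt(0.370319)
= 0.6085

0.6085


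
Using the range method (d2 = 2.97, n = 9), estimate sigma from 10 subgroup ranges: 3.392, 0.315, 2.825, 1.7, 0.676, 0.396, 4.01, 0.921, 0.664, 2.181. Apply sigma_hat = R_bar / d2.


R_bar = (3.392 + 0.315 + 2.825 + 1.7 + 0.676 + 0.396 + 4.01 + 0.921 + 0.664 + 2.181) / 10
R_bar = 17.08 / 10 = 1.708
sigma_hat = R_bar / d2 = 1.708 / 2.97 = 0.5751

0.5751


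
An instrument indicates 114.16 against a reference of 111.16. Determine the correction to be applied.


Correction = standard - reading
= 111.16 - 114.16
= -3.0000

-3.0000


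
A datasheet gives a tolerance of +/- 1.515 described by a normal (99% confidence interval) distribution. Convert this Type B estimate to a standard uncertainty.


u_B = half_width / 2.576
u_B = 1.515 / 2.576
u_B = 0.5881

0.5881


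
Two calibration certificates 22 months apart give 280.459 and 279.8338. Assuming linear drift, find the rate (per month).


rate = (v2 - v1) / months
= (279.8338 - 280.459) / 22
= -0.6252 / 22
= -0.0284

-0.0284


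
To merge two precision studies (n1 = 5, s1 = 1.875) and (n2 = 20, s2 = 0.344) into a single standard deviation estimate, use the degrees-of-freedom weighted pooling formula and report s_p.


s_p = sqrt(((n1-1)*s1^2 + (n2-1)*s2^2) / (n1+n2-2))
numerator = (5-1)*1.875^2 + (20-1)*0.344^2 = 14.0625 + 2.248384 = 16.310884
denominator = 5 + 20 - 2 = 23
s_p^2 = 16.310884 / 23 = 0.70916887
s_p = sqrt(0.70916887) = 0.8421

0.8421


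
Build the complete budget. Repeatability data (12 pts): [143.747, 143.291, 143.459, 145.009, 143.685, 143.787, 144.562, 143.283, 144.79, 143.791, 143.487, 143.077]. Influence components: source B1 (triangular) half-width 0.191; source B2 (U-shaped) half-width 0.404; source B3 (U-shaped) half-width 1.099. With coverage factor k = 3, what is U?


mean = (143.747 + 143.291 + 143.459 + 145.009 + 143.685 + 143.787 + 144.562 + 143.283 + 144.79 + 143.791 + 143.487 + 143.077) / 12 = 143.8306667
s = sqrt(sum((x - mean)^2)/(n-1)) = 0.62455604
u_A = s / sqrt(n) = 0.62455604 / sqrt(12) = 0.1802938
u_B1 = 0.191 / sqrt(6) = 0.077975423
u_B2 = 0.404 / sqrt(2) = 0.28567114
u_B3 = 1.099 / sqrt(2) = 0.77711035
uc = sqrt(0.1802938^2 + 0.077975423^2 + 0.28567114^2 + 0.77711035^2) = 0.85093743
U = k * uc = 3 * 0.85093743
U = 2.5528

2.5528


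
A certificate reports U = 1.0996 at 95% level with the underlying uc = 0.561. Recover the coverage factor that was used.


k = U / uc
k = 1.0996 / 0.561
k = 1.96

1.96


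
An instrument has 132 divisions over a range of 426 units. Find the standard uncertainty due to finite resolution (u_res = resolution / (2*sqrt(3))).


resolution = range / divisions
resolution = 426 / 132 = 3.2272727
u_res = resolution / (2*sqrt(3))
u_res = 3.2272727 / 3.4641016
u_res = 0.9316

0.9316


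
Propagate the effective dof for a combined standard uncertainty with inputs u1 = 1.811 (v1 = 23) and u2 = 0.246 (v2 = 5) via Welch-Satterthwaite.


uc = sqrt(u1^2 + u2^2) = sqrt(1.811^2 + 0.246^2) = 1.8276315
v_eff = uc^4 / (u1^4/v1 + u2^4/v2)
= 1.8276315^4 / (1.811^4/23 + 0.246^4/5)
= 11.157183 / 0.46840939
v_eff = 23.8193

23.8193


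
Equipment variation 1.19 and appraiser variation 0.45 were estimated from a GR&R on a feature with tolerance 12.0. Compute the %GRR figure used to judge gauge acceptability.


GRR = sqrt(EV^2 + AV^2) = sqrt(1.19^2 + 0.45^2) = 1.2722421
%GRR = GRR / tol * 100 = 1.2722421 / 12.0 * 100
%GRR = 10.6020

10.6020


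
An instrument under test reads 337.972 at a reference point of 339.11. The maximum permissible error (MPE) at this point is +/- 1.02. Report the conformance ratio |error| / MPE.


e = indication - reference = 337.972 - 339.11 = -1.1380
|e| = 1.1380
ratio = |e| / MPE = 1.1380 / 1.02
ratio = 1.1157

1.1157


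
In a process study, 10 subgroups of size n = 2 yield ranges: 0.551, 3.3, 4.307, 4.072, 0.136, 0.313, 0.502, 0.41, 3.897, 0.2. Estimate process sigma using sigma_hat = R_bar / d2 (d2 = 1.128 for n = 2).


R_bar = (0.551 + 3.3 + 4.307 + 4.072 + 0.136 + 0.313 + 0.502 + 0.41 + 3.897 + 0.2) / 10
R_bar = 17.688 / 10 = 1.7688
sigma_hat = R_bar / d2 = 1.7688 / 1.128 = 1.5681

1.5681


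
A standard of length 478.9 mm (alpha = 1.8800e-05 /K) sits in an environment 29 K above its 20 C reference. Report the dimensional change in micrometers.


dL = L * alpha * dT
= 478.9 * 1.8800e-05 * 29
= 0.2610963 mm
dL_um = 0.2610963 * 1000 = 261.0963 um

261.0963


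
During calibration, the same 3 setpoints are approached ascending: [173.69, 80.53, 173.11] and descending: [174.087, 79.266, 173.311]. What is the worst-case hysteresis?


|173.69 - 174.087| = 0.3970
|80.53 - 79.266| = 1.2640
|173.11 - 173.311| = 0.2010
hysteresis = max(diffs) = 1.2640

1.2640


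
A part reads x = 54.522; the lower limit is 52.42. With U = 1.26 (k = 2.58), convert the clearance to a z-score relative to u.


u = U / k = 1.26 / 2.58 = 0.48837209
margin = |LSL - x| = |52.42 - 54.522| = 2.102
z = margin / u = 2.102 / 0.48837209
z = 4.3041

4.3041


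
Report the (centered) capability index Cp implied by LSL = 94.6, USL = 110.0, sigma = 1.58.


Cp = (USL - LSL) / (6 * sigma)
= (110.0 - 94.6) / (6 * 1.58)
= 15.4000 / 9.4800
= 1.6245

1.6245


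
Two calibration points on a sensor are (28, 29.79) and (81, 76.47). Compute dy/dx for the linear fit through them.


slope = (y2 - y1) / (x2 - x1)
= (76.47 - 29.79) / (81 - 28)
= 46.6800 / 53
= 0.8808

0.8808


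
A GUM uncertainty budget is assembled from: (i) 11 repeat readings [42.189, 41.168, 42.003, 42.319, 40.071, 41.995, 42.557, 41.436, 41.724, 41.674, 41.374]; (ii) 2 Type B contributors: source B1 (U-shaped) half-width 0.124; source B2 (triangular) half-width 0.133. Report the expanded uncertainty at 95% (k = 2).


mean = (42.189 + 41.168 + 42.003 + 42.319 + 40.071 + 41.995 + 42.557 + 41.436 + 41.724 + 41.674 + 41.374) / 11 = 41.68272727
s = sqrt(sum((x - mean)^2)/(n-1)) = 0.68162836
u_A = s / sqrt(n) = 0.68162836 / sqrt(11) = 0.20551868
u_B1 = 0.124 / sqrt(2) = 0.087681241
u_B2 = 0.133 / sqrt(6) = 0.054297023
uc = sqrt(0.20551868^2 + 0.087681241^2 + 0.054297023^2) = 0.22994368
U = k * uc = 2 * 0.22994368
U = 0.4599

0.4599


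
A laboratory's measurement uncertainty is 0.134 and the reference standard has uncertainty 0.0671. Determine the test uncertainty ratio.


TUR = u_lab / u_ref
= 0.134 / 0.0671
= 1.9970

1.9970


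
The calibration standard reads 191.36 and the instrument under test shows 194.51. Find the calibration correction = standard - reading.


Correction = standard - reading
= 191.36 - 194.51
= -3.1500

-3.1500


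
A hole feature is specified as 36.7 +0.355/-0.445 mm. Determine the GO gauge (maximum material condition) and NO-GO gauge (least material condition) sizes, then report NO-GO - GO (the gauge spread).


GO = nominal - lower_tol (smallest hole = maximum material condition)
GO = 36.7 - 0.445 = 36.255
NO-GO = nominal + upper_tol (largest hole = least material condition)
NO-GO = 36.7 + 0.355 = 37.055
spread = NO-GO - GO = 37.055 - 36.255 = 0.8000

0.8000


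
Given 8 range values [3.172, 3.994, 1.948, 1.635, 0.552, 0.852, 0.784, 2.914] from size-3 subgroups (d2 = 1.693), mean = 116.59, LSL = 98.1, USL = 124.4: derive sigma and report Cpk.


R_bar = (3.172 + 3.994 + 1.948 + 1.635 + 0.552 + 0.852 + 0.784 + 2.914) / 8 = 1.981375
sigma = R_bar / d2 = 1.981375 / 1.693 = 1.1703337
Cp = (USL - LSL)/(6*sigma) = (124.4 - 98.1)/(6*1.1703337) = 3.7454
Cpu = (124.4 - 116.59)/(3*1.1703337) = 2.2244
Cpl = (116.59 - 98.1)/(3*1.1703337) = 5.2663
Cpk = min(Cpu, Cpl) = 2.2244

2.2244


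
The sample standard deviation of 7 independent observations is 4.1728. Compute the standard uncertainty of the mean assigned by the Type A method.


u_A = s / sqrt(n)
u_A = 4.1728 / sqrt(7)
u_A = 4.1728 / 2.6457513
u_A = 1.5772

1.5772


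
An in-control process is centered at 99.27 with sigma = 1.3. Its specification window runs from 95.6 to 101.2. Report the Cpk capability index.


Cpu = (USL - mean) / (3*sigma) = (101.2 - 99.27) / (3*1.3) = 0.4949
Cpl = (mean - LSL) / (3*sigma) = (99.27 - 95.6) / (3*1.3) = 0.9410
Cpk = min(Cpu, Cpl) = 0.4949

0.4949


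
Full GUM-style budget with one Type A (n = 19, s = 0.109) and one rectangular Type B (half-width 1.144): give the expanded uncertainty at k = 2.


u_A = s / sqrt(n) = 0.109 / sqrt(19) = 0.025006315
u_B = half_width / sqrt(3) = 1.144 / sqrt(3) = 0.66048871
uc = sqrt(u_A^2 + u_B^2) = sqrt(0.025006315^2 + 0.66048871^2) = 0.66096191
U = k * uc = 2 * 0.66096191
U = 1.3219

1.3219


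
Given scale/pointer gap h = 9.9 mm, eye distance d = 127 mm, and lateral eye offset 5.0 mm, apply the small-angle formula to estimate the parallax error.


error = h * offset / d
= 9.9 * 5.0 / 127
= 0.3898

0.3898


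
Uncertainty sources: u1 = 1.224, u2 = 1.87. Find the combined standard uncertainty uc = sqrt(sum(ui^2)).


uc = sqrt(1.224^2 + 1.87^2)
uc = sqrt(4.995076)
uc = 2.2350

2.2350


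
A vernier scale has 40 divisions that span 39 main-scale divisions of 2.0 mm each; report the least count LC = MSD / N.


LC = MSD / n_div
= 2.0 / 40
= 0.0500

0.0500


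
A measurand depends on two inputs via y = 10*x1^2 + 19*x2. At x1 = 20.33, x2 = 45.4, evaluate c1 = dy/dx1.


y = 10*x1^2 + 19*x2
dy/dx1 = 2*10*x1
Evaluate at x1 = 20.33: c1 = 20 * 20.33
c1 = 406.6000

406.6000


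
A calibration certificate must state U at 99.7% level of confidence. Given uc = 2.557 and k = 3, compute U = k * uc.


U = k * uc
U = 3 * 2.557
U = 7.6710

7.6710


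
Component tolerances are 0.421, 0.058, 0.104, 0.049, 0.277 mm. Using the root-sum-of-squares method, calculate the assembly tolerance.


RSS = sqrt(0.421^2 + 0.058^2 + 0.104^2 + 0.049^2 + 0.277^2)
= sqrt(0.270551)
= 0.5201

0.5201


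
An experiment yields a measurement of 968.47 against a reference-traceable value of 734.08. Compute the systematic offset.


Systematic error = measured - true
= 968.47 - 734.08
= 234.3900

234.3900


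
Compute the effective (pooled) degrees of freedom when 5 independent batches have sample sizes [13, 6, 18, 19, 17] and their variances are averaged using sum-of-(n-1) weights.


nu = sum_i (n_i - 1)
nu = ((13 - 1) + (6 - 1) + (18 - 1) + (19 - 1) + (17 - 1))
nu = 12 + 5 + 17 + 18 + 16
nu = 68

68


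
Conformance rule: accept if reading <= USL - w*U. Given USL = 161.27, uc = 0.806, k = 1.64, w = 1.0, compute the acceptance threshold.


U = k * uc = 1.64 * 0.806 = 1.32184
guard band g = w * U = 1.0 * 1.32184 = 1.32184
AL = USL - g = 161.27 - 1.32184
AL = 159.9482

159.9482


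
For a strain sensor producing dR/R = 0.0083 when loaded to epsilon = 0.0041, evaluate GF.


GF = (dR/R) / epsilon
= 0.0083 / 0.0041
= 2.0244

2.0244


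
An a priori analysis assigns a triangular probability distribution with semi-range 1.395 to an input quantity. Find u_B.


u_B = half_width / sqrt(6)
u_B = 1.395 / 2.4494897
u_B = 0.5695

0.5695


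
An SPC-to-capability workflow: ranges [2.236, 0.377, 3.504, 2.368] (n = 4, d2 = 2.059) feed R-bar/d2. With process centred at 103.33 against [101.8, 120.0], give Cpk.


R_bar = (2.236 + 0.377 + 3.504 + 2.368) / 4 = 2.12125
sigma = R_bar / d2 = 2.12125 / 2.059 = 1.0302331
Cp = (USL - LSL)/(6*sigma) = (120.0 - 101.8)/(6*1.0302331) = 2.9443
Cpu = (120.0 - 103.33)/(3*1.0302331) = 5.3936
Cpl = (103.33 - 101.8)/(3*1.0302331) = 0.4950
Cpk = min(Cpu, Cpl) = 0.4950

0.4950


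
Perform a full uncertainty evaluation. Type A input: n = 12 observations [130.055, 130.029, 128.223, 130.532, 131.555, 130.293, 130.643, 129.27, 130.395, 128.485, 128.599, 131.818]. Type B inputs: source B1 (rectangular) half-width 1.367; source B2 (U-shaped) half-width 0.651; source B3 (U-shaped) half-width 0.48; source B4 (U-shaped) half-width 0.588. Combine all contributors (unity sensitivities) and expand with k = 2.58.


mean = (130.055 + 130.029 + 128.223 + 130.532 + 131.555 + 130.293 + 130.643 + 129.27 + 130.395 + 128.485 + 128.599 + 131.818) / 12 = 129.9914167
s = sqrt(sum((x - mean)^2)/(n-1)) = 1.1525913
u_A = s / sqrt(n) = 1.1525913 / sqrt(12) = 0.33272445
u_B1 = 1.367 / sqrt(3) = 0.78923782
u_B2 = 0.651 / sqrt(2) = 0.46032651
u_B3 = 0.48 / sqrt(2) = 0.33941125
u_B4 = 0.588 / sqrt(2) = 0.41577879
uc = sqrt(0.33272445^2 + 0.78923782^2 + 0.46032651^2 + 0.33941125^2 + 0.41577879^2) = 1.1106639
U = k * uc = 2.58 * 1.1106639
U = 2.8655

2.8655


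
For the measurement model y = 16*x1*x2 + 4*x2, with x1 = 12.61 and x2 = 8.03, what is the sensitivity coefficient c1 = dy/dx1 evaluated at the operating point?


y = 16*x1*x2 + 4*x2
dy/dx1 = 16*x2
Evaluate at x2 = 8.03: c1 = 16 * 8.03
c1 = 128.4800

128.4800


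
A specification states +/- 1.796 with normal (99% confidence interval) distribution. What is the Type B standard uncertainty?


u_B = half_width / 2.576
u_B = 1.796 / 2.576
u_B = 0.6972

0.6972


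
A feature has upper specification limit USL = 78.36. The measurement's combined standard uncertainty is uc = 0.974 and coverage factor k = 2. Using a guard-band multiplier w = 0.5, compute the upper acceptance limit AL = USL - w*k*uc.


U = k * uc = 2 * 0.974 = 1.948
guard band g = w * U = 0.5 * 1.948 = 0.974
AL = USL - g = 78.36 - 0.974
AL = 77.3860

77.3860


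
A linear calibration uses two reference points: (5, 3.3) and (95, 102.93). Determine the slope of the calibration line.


slope = (y2 - y1) / (x2 - x1)
= (102.93 - 3.3) / (95 - 5)
= 99.6300 / 90
= 1.1070

1.1070


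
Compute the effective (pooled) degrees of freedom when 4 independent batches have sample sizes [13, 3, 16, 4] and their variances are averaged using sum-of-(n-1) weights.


nu = sum_i (n_i - 1)
nu = ((13 - 1) + (3 - 1) + (16 - 1) + (4 - 1))
nu = 12 + 2 + 15 + 3
nu = 32

32


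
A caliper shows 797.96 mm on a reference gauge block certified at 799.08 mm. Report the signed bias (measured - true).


Systematic error = measured - true
= 797.96 - 799.08
= -1.1200

-1.1200


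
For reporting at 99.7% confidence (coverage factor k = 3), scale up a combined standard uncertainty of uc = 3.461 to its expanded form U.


U = k * uc
U = 3 * 3.461
U = 10.3830

10.3830


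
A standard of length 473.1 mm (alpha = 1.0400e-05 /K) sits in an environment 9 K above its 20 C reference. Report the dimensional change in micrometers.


dL = L * alpha * dT
= 473.1 * 1.0400e-05 * 9
= 0.0442822 mm
dL_um = 0.0442822 * 1000 = 44.2822 um

44.2822


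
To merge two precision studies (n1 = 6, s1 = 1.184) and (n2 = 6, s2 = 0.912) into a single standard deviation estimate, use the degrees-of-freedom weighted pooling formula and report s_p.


s_p = sqrt(((n1-1)*s1^2 + (n2-1)*s2^2) / (n1+n2-2))
numerator = (6-1)*1.184^2 + (6-1)*0.912^2 = 7.00928 + 4.15872 = 11.168
denominator = 6 + 6 - 2 = 10
s_p^2 = 11.168 / 10 = 1.1168
s_p = sqrt(1.1168) = 1.0568

1.0568


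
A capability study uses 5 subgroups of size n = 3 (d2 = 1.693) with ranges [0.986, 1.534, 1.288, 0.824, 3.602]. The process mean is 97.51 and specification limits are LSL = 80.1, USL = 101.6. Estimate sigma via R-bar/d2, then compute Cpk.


R_bar = (0.986 + 1.534 + 1.288 + 0.824 + 3.602) / 5 = 1.6468
sigma = R_bar / d2 = 1.6468 / 1.693 = 0.97271116
Cp = (USL - LSL)/(6*sigma) = (101.6 - 80.1)/(6*0.97271116) = 3.6839
Cpu = (101.6 - 97.51)/(3*0.97271116) = 1.4016
Cpl = (97.51 - 80.1)/(3*0.97271116) = 5.9661
Cpk = min(Cpu, Cpl) = 1.4016

1.4016


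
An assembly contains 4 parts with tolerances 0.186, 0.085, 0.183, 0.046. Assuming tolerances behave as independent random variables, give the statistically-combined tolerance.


RSS = sqrt(0.186^2 + 0.085^2 + 0.183^2 + 0.046^2)
= sqrt(0.077426)
= 0.2783

0.2783


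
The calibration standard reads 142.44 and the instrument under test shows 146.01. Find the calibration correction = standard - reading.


Correction = standard - reading
= 142.44 - 146.01
= -3.5700

-3.5700


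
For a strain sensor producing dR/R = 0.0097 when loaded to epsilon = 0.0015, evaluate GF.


GF = (dR/R) / epsilon
= 0.0097 / 0.0015
= 6.4667

6.4667


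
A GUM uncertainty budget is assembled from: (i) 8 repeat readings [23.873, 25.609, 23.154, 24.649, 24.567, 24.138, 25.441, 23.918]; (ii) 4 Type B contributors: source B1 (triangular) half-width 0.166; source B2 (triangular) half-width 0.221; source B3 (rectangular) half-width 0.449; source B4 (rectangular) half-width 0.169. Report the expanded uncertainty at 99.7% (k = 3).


mean = (23.873 + 25.609 + 23.154 + 24.649 + 24.567 + 24.138 + 25.441 + 23.918) / 8 = 24.418625
s = sqrt(sum((x - mean)^2)/(n-1)) = 0.82494068
u_A = s / sqrt(n) = 0.82494068 / sqrt(8) = 0.29166057
u_B1 = 0.166 / sqrt(6) = 0.067769216
u_B2 = 0.221 / sqrt(6) = 0.090222872
u_B3 = 0.449 / sqrt(3) = 0.25923027
u_B4 = 0.169 / sqrt(3) = 0.097572195
uc = sqrt(0.29166057^2 + 0.067769216^2 + 0.090222872^2 + 0.25923027^2 + 0.097572195^2) = 0.41775518
U = k * uc = 3 * 0.41775518
U = 1.2533

1.2533


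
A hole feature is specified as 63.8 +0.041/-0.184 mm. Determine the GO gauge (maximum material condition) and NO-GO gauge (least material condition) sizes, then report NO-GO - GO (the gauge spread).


GO = nominal - lower_tol (smallest hole = maximum material condition)
GO = 63.8 - 0.184 = 63.616
NO-GO = nominal + upper_tol (largest hole = least material condition)
NO-GO = 63.8 + 0.041 = 63.841
spread = NO-GO - GO = 63.841 - 63.616 = 0.2250

0.2250
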